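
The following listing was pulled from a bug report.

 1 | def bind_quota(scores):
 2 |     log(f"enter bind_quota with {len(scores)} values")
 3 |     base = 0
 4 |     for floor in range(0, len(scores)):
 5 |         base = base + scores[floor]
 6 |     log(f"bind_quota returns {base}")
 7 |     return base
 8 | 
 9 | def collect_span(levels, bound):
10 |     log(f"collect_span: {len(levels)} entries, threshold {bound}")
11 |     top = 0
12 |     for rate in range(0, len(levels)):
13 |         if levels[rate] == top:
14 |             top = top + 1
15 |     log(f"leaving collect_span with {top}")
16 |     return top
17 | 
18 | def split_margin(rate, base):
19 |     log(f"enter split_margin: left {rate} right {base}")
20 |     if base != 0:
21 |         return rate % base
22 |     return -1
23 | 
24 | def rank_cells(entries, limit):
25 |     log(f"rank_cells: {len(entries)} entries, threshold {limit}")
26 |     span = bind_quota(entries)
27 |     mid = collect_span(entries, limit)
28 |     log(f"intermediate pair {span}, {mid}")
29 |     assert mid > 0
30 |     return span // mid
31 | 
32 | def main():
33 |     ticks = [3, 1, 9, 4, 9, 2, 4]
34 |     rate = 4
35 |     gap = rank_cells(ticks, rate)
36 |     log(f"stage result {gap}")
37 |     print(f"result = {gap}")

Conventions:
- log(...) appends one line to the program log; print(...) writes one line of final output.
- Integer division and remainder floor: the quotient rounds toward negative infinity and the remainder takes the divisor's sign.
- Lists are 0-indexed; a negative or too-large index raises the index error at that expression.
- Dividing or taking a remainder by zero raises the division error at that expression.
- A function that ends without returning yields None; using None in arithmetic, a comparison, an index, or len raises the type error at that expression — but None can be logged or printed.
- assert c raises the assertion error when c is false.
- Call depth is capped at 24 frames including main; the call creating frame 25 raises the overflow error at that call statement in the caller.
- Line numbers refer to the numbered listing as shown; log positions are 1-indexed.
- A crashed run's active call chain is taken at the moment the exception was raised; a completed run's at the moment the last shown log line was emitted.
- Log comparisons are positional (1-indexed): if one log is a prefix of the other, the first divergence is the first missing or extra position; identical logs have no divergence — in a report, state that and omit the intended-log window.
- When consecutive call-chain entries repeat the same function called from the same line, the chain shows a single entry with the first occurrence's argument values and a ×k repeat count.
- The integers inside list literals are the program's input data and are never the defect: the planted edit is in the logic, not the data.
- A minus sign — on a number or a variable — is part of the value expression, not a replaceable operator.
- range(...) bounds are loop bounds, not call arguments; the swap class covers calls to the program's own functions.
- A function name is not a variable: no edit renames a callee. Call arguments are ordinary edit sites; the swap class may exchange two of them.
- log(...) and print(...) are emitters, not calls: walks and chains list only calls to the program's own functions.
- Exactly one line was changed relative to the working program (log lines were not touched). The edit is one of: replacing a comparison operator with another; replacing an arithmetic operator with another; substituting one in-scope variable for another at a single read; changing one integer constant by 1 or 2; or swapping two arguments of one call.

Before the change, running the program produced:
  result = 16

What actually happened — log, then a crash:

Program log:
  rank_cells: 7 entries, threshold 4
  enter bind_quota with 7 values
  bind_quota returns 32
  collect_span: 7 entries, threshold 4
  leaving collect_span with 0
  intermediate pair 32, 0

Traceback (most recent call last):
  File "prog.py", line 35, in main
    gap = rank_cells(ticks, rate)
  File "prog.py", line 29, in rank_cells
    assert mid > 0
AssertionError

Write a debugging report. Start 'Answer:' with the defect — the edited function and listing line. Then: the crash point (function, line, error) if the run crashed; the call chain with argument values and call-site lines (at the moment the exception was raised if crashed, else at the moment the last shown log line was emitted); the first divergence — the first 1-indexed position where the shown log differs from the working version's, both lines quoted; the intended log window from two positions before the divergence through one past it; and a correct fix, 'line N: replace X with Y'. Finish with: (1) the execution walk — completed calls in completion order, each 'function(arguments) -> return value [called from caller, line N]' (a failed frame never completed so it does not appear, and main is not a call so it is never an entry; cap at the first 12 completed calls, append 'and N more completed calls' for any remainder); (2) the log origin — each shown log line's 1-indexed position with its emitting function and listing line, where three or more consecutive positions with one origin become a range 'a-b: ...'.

Answer: the defect is in collect_span at line 13.
Core observation: The earliest visible damage is log position 5 — 'leaving collect_span with 0' rather than the intended 'leaving collect_span with 2'.
Crash: rank_cells, line 29, AssertionError.
Call chain: main -> rank_cells([3, 1, 9, 4, 9, 2, 4], 4) (called at line 35).
First divergence: position 5 — the shown line 'leaving collect_span with 0' should read 'leaving collect_span with 2'.
Intended log window:
  3: bind_quota returns 32
  4: collect_span: 7 entries, threshold 4
  5: leaving collect_span with 2
  6: intermediate pair 32, 2
Execution walk:
  bind_quota([3, 1, 9, 4, 9, 2, 4]) -> 32  [called from rank_cells, line 26]
  collect_span([3, 1, 9, 4, 9, 2, 4], 4) -> 0  [called from rank_cells, line 27]
Origin of each log line:
  1: from rank_cells, line 25
  2: from bind_quota, line 2
  3: from bind_quota, line 6
  4: from collect_span, line 10
  5: from collect_span, line 15
  6: from rank_cells, line 28
A correct fix: line 13: replace `top` with `bound`.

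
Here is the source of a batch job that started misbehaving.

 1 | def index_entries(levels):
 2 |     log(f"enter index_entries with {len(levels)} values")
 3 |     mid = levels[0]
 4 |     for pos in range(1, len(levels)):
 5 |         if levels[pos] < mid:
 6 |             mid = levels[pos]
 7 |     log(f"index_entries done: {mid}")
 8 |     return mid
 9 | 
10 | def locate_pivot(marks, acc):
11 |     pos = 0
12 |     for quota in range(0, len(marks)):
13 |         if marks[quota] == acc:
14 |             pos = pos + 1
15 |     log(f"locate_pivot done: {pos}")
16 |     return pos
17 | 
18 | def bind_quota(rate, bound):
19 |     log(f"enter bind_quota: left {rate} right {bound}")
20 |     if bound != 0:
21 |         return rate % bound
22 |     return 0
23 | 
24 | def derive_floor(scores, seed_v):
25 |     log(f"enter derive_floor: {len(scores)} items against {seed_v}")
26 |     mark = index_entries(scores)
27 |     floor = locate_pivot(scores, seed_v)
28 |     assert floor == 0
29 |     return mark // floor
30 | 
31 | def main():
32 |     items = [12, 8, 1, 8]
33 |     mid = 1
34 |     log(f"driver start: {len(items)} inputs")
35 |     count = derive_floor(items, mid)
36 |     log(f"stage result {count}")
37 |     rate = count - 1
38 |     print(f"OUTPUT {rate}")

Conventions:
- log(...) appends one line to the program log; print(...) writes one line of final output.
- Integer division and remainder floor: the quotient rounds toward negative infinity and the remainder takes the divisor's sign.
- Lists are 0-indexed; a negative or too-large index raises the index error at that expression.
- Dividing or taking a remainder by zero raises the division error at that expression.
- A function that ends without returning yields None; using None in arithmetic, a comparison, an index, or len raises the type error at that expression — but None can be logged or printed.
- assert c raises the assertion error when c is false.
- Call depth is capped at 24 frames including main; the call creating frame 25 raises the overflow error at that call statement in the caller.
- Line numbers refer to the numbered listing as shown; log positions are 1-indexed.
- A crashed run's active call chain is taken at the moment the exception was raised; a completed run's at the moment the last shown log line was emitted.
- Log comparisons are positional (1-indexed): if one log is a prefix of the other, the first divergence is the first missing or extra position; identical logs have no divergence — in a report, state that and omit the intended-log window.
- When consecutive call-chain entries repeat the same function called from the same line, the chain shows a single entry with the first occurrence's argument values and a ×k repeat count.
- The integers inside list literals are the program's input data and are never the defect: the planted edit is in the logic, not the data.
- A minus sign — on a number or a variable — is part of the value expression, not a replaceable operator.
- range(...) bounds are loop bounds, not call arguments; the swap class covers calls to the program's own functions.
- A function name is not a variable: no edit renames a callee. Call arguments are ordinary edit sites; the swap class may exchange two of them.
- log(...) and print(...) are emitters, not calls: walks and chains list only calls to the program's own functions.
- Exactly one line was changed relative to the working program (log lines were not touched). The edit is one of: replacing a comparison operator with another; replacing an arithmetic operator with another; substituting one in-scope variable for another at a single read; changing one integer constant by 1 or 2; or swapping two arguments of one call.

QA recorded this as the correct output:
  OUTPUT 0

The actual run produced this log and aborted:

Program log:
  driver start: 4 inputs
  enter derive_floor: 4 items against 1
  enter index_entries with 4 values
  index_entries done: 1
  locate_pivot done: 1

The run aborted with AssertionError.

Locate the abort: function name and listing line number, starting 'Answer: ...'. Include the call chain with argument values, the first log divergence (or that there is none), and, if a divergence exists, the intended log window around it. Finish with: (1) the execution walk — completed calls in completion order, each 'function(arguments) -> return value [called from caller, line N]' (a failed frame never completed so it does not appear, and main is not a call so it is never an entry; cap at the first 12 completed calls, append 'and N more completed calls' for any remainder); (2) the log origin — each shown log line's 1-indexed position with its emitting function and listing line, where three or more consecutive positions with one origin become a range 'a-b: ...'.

Answer: the error was raised in derive_floor, line 28.
Key fact: The shown log is a 5-line prefix of the intended one, whose next entry is 'stage result 1'.
Call chain: main -> derive_floor([12, 8, 1, 8], 1) (called at line 35).
First divergence: position 6 — after 5 matching lines the faulty run goes silent; intended next line 'stage result 1'.
Intended log window:
  4: index_entries done: 1
  5: locate_pivot done: 1
  6: stage result 1
Execution walk:
  index_entries([12, 8, 1, 8]) -> 1  [called from derive_floor, line 26]
  locate_pivot([12, 8, 1, 8], 1) -> 1  [called from derive_floor, line 27]
Log origins:
  1: logged in main at line 34
  2: logged in derive_floor at line 25
  3: logged in index_entries at line 2
  4: logged in index_entries at line 7
  5: logged in locate_pivot at line 15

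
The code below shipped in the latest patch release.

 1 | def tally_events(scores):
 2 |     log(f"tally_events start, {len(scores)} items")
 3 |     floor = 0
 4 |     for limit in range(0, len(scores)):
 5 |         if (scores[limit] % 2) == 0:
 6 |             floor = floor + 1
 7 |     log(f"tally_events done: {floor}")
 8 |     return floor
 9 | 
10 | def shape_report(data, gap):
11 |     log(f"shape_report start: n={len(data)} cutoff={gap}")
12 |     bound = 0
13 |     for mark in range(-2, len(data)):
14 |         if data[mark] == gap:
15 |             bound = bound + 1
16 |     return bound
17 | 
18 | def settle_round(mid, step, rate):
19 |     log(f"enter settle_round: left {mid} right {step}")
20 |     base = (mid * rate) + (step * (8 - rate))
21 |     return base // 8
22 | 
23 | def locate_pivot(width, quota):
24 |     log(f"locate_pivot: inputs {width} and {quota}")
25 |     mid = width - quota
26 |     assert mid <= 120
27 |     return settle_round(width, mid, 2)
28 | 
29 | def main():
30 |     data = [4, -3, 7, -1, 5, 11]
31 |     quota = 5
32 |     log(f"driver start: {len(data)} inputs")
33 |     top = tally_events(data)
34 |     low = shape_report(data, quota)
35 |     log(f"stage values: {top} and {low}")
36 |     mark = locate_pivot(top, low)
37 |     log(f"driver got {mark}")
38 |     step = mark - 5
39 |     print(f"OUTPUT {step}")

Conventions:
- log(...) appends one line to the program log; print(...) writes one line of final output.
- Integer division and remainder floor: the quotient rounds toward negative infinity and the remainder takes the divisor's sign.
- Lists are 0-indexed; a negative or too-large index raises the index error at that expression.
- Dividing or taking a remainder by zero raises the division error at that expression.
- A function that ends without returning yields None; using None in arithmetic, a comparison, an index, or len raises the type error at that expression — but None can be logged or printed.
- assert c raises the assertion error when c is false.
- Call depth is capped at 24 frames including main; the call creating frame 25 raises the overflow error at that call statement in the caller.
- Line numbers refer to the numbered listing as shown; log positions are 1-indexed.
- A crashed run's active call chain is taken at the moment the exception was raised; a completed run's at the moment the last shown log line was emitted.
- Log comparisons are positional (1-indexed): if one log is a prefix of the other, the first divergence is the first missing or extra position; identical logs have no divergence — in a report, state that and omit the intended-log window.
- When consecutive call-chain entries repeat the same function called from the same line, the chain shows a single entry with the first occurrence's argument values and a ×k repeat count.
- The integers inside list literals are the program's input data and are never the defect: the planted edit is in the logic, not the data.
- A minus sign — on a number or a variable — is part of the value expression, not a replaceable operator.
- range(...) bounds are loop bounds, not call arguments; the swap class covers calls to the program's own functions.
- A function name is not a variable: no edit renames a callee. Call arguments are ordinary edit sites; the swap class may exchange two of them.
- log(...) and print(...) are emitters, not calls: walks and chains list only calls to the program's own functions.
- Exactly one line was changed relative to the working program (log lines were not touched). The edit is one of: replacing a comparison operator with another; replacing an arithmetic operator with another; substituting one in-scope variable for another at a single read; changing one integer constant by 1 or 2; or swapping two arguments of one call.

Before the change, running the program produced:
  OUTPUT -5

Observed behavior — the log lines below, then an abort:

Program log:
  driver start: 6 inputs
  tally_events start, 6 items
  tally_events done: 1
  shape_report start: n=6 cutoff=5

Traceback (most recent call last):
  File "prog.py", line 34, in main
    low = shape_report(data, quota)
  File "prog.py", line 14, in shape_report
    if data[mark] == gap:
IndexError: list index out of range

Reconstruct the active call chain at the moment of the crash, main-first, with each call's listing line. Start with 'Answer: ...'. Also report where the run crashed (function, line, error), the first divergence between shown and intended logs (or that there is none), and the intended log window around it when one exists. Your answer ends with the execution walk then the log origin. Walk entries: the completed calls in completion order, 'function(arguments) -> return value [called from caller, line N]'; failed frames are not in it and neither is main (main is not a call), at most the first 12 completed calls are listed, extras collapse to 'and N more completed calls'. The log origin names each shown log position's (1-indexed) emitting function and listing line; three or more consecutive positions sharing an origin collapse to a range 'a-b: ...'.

Answer: main -> shape_report (called at line 34).
Core observation: Only 4 log lines were emitted before the run died; the intended continuation was 'stage values: 1 and 1'.
Crash: shape_report, line 14, IndexError.
First divergence: position 5; the shown log stops at 4 lines while the working version next logs 'stage values: 1 and 1'.
Intended log window:
  3: tally_events done: 1
  4: shape_report start: n=6 cutoff=5
  5: stage values: 1 and 1
  6: locate_pivot: inputs 1 and 1
Execution walk:
  tally_events([4, -3, 7, -1, 5, 11]) -> 1  [called from main, line 33]
Origin of each log line:
  1 — main, line 32
  2 — tally_events, line 2
  3 — tally_events, line 7
  4 — shape_report, line 11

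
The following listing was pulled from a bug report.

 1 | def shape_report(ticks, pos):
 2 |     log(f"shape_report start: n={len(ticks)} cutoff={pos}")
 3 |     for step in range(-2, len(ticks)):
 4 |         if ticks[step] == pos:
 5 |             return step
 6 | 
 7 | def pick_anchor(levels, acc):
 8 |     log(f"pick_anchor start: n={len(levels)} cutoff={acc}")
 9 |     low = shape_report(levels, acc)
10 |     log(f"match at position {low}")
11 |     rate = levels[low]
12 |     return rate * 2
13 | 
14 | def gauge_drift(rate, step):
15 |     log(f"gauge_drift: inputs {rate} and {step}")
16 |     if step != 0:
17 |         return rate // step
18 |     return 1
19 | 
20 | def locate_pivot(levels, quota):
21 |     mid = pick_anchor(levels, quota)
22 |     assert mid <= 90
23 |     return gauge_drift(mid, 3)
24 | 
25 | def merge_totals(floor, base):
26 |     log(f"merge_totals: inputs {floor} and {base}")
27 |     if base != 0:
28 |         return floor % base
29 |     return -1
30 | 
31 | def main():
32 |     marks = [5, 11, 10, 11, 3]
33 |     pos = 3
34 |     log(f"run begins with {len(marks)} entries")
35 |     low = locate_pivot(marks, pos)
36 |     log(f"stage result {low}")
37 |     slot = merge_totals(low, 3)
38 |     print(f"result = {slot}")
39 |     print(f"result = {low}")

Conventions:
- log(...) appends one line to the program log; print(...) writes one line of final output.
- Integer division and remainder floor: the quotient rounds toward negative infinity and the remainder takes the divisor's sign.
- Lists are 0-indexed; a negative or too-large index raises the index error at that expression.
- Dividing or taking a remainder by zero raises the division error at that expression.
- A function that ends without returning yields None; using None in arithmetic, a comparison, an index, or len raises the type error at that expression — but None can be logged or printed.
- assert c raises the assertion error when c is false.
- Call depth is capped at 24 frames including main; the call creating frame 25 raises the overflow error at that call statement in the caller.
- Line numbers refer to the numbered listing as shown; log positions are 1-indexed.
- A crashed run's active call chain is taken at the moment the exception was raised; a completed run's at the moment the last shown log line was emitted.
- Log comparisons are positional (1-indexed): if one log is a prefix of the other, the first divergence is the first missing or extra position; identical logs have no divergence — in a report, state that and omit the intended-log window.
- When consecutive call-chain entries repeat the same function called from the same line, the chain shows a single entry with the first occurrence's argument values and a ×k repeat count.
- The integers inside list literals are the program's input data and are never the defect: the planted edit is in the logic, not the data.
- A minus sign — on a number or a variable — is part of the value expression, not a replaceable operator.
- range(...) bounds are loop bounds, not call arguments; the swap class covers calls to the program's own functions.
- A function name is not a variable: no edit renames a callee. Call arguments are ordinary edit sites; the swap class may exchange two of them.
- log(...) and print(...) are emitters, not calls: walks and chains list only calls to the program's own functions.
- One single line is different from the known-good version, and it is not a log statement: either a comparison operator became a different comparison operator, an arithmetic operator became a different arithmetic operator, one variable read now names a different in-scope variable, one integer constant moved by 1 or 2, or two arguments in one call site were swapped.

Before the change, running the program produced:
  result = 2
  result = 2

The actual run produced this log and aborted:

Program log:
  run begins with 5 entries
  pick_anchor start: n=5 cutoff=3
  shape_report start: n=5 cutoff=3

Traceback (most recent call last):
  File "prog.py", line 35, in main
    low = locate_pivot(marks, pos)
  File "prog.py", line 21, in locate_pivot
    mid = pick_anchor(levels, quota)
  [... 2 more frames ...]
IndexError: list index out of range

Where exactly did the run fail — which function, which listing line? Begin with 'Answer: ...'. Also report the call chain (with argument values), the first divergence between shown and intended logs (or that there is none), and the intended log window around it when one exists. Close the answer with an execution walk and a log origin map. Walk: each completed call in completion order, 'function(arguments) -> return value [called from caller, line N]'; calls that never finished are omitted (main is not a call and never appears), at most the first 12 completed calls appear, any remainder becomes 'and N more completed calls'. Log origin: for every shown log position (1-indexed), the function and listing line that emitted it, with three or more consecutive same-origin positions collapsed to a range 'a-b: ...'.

Answer: the error was raised in shape_report, line 4.
The tell: A complete run would log 'match at position 4' next, but this one stopped at 3 lines.
Call chain: main -> locate_pivot([5, 11, 10, 11, 3], 3) (called at line 35) -> pick_anchor([5, 11, 10, 11, 3], 3) (called at line 21) -> shape_report([5, 11, 10, 11, 3], 3) (called at line 9).
First divergence: position 4 — the faulty run's log ends after 3 lines; the working version continues with 'match at position 4'.
Intended log window:
  2: pick_anchor start: n=5 cutoff=3
  3: shape_report start: n=5 cutoff=3
  4: match at position 4
  5: gauge_drift: inputs 6 and 3
Execution walk:
  (no call completed)
Log origins:
  1: emitted by main (line 34)
  2: emitted by pick_anchor (line 8)
  3: emitted by shape_report (line 2)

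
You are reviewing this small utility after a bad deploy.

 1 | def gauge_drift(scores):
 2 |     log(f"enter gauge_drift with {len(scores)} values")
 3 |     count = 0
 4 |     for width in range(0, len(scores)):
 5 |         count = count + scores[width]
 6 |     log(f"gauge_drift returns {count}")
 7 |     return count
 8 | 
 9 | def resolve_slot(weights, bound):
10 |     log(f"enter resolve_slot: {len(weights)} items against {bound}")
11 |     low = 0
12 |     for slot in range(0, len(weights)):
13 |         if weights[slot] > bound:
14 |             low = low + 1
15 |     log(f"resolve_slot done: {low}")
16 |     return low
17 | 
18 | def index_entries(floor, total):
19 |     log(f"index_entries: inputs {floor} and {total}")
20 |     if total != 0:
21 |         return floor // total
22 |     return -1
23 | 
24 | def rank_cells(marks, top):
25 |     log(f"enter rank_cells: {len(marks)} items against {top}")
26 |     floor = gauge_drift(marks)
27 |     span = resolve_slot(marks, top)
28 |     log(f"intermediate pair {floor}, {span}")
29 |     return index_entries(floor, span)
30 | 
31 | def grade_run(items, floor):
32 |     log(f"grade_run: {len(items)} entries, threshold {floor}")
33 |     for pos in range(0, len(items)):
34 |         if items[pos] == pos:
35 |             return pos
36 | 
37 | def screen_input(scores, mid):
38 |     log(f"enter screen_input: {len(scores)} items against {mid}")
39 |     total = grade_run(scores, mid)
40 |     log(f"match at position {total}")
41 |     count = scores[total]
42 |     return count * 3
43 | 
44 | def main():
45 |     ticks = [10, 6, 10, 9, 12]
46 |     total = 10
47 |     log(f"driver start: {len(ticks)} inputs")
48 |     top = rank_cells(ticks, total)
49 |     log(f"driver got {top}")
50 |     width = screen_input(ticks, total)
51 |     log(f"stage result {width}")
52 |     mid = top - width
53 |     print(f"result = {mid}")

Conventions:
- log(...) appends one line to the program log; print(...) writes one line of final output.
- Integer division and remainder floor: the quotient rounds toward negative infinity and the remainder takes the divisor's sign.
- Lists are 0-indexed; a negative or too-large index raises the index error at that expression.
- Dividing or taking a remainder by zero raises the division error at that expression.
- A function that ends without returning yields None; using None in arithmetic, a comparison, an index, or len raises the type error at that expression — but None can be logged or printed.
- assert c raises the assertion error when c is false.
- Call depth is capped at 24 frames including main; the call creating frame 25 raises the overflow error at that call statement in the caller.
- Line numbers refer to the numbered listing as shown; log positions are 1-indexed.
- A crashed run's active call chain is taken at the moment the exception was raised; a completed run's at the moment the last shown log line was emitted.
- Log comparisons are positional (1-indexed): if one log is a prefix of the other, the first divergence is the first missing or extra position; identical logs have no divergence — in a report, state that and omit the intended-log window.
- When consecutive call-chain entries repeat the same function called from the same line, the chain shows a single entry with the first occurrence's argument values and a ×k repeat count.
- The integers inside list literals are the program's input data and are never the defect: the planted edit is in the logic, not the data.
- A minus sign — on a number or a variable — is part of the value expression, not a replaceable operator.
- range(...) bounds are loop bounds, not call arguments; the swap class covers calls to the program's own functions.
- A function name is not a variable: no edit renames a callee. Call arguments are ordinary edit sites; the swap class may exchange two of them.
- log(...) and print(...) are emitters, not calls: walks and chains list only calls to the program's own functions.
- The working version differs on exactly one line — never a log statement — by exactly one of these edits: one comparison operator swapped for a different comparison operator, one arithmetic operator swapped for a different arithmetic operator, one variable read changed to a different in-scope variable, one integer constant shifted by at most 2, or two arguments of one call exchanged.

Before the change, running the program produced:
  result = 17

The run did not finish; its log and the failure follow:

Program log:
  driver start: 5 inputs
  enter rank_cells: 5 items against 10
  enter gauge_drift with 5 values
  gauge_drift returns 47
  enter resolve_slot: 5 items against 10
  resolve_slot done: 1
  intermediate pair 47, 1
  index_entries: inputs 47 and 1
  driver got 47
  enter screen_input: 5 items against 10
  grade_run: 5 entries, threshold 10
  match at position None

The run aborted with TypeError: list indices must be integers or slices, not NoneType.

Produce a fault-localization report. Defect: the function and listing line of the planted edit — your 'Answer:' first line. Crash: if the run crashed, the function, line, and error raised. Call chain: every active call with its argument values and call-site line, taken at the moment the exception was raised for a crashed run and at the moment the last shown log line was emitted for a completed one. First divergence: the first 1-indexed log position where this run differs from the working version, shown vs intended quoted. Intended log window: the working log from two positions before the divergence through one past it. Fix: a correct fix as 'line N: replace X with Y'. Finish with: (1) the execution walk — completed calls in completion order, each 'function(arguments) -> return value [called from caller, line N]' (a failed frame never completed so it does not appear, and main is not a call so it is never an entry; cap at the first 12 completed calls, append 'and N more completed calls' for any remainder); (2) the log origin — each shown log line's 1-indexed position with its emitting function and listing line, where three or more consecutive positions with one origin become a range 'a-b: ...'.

Answer: the defect is in grade_run at line 34.
Core observation: At log position 12 the runs split — shown 'match at position None', but the working version logs 'match at position 0'.
Crash: screen_input, line 41, TypeError.
Call chain: main -> screen_input([10, 6, 10, 9, 12], 10) (called at line 50).
First divergence: position 12; shown 'match at position None' vs intended 'match at position 0'.
Intended log window:
  10: enter screen_input: 5 items against 10
  11: grade_run: 5 entries, threshold 10
  12: match at position 0
  13: stage result 30
Execution walk:
  gauge_drift([10, 6, 10, 9, 12]) -> 47  [called from rank_cells, line 26]
  resolve_slot([10, 6, 10, 9, 12], 10) -> 1  [called from rank_cells, line 27]
  index_entries(47, 1) -> 47  [called from rank_cells, line 29]
  rank_cells([10, 6, 10, 9, 12], 10) -> 47  [called from main, line 48]
  grade_run([10, 6, 10, 9, 12], 10) -> None  [called from screen_input, line 39]
Origin of each log line:
  1: emitted by main (line 47)
  2: emitted by rank_cells (line 25)
  3: emitted by gauge_drift (line 2)
  4: emitted by gauge_drift (line 6)
  5: emitted by resolve_slot (line 10)
  6: emitted by resolve_slot (line 15)
  7: emitted by rank_cells (line 28)
  8: emitted by index_entries (line 19)
  9: emitted by main (line 49)
  10: emitted by screen_input (line 38)
  11: emitted by grade_run (line 32)
  12: emitted by screen_input (line 40)
A correct fix: line 34: replace `items[pos] == pos` with `items[pos] == floor`.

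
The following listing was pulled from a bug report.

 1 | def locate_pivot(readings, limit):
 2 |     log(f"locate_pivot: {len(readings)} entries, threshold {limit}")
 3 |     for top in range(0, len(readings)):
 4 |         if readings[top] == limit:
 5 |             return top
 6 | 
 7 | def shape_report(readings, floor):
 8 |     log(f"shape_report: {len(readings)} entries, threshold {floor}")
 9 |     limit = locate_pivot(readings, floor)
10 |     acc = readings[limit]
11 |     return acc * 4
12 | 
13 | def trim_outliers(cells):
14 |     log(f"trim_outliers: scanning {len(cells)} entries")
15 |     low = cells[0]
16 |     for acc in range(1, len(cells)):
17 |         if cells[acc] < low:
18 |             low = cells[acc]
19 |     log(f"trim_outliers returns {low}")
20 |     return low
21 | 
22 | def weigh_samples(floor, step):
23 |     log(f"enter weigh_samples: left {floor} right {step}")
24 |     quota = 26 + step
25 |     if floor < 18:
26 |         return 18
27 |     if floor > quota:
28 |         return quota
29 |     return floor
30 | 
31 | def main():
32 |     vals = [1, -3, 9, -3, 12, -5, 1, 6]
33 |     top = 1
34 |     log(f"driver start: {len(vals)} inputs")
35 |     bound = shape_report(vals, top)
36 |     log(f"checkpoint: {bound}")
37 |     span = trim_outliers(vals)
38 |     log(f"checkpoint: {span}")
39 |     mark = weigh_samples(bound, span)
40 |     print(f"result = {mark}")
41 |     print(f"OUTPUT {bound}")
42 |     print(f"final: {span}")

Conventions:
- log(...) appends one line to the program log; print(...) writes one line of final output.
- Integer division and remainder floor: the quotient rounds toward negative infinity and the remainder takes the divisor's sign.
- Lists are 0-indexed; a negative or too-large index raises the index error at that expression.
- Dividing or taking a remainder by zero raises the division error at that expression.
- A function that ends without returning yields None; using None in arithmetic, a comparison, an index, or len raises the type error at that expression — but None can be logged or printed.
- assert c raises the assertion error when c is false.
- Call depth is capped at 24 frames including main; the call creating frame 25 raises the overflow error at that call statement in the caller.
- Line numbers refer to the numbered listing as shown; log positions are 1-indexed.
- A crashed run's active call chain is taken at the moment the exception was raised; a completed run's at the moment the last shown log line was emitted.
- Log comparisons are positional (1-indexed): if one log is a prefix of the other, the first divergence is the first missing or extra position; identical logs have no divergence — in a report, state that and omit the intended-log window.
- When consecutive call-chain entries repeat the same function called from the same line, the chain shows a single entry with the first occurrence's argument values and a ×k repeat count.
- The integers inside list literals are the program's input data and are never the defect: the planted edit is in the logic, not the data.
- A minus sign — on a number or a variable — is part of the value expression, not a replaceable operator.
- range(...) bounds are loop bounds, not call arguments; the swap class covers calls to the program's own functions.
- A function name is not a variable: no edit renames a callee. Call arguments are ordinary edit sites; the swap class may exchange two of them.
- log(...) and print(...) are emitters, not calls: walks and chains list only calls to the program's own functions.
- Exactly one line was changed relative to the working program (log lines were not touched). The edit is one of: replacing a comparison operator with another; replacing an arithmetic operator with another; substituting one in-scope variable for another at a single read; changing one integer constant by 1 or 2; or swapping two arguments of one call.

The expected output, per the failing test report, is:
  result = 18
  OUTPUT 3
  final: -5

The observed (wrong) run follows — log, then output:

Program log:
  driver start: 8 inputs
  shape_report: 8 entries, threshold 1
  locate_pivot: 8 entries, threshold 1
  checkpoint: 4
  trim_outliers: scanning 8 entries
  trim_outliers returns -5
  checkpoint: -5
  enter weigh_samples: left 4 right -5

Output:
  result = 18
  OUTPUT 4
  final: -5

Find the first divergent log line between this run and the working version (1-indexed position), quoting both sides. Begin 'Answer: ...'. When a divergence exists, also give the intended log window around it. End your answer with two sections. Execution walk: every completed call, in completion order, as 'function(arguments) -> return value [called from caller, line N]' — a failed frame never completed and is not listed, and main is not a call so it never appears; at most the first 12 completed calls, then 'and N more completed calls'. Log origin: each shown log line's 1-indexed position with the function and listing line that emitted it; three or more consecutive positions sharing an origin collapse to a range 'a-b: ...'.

Answer: position 4 — shown 'checkpoint: 4', intended 'checkpoint: 3'.
Intended log window:
  2: shape_report: 8 entries, threshold 1
  3: locate_pivot: 8 entries, threshold 1
  4: checkpoint: 3
  5: trim_outliers: scanning 8 entries
Execution walk:
  locate_pivot([1, -3, 9, -3, 12, -5, 1, 6], 1) -> 0  [called from shape_report, line 9]
  shape_report([1, -3, 9, -3, 12, -5, 1, 6], 1) -> 4  [called from main, line 35]
  trim_outliers([1, -3, 9, -3, 12, -5, 1, 6]) -> -5  [called from main, line 37]
  weigh_samples(4, -5) -> 18  [called from main, line 39]
Origin of each log line:
  1: from main, line 34
  2: from shape_report, line 8
  3: from locate_pivot, line 2
  4: from main, line 36
  5: from trim_outliers, line 14
  6: from trim_outliers, line 19
  7: from main, line 38
  8: from weigh_samples, line 23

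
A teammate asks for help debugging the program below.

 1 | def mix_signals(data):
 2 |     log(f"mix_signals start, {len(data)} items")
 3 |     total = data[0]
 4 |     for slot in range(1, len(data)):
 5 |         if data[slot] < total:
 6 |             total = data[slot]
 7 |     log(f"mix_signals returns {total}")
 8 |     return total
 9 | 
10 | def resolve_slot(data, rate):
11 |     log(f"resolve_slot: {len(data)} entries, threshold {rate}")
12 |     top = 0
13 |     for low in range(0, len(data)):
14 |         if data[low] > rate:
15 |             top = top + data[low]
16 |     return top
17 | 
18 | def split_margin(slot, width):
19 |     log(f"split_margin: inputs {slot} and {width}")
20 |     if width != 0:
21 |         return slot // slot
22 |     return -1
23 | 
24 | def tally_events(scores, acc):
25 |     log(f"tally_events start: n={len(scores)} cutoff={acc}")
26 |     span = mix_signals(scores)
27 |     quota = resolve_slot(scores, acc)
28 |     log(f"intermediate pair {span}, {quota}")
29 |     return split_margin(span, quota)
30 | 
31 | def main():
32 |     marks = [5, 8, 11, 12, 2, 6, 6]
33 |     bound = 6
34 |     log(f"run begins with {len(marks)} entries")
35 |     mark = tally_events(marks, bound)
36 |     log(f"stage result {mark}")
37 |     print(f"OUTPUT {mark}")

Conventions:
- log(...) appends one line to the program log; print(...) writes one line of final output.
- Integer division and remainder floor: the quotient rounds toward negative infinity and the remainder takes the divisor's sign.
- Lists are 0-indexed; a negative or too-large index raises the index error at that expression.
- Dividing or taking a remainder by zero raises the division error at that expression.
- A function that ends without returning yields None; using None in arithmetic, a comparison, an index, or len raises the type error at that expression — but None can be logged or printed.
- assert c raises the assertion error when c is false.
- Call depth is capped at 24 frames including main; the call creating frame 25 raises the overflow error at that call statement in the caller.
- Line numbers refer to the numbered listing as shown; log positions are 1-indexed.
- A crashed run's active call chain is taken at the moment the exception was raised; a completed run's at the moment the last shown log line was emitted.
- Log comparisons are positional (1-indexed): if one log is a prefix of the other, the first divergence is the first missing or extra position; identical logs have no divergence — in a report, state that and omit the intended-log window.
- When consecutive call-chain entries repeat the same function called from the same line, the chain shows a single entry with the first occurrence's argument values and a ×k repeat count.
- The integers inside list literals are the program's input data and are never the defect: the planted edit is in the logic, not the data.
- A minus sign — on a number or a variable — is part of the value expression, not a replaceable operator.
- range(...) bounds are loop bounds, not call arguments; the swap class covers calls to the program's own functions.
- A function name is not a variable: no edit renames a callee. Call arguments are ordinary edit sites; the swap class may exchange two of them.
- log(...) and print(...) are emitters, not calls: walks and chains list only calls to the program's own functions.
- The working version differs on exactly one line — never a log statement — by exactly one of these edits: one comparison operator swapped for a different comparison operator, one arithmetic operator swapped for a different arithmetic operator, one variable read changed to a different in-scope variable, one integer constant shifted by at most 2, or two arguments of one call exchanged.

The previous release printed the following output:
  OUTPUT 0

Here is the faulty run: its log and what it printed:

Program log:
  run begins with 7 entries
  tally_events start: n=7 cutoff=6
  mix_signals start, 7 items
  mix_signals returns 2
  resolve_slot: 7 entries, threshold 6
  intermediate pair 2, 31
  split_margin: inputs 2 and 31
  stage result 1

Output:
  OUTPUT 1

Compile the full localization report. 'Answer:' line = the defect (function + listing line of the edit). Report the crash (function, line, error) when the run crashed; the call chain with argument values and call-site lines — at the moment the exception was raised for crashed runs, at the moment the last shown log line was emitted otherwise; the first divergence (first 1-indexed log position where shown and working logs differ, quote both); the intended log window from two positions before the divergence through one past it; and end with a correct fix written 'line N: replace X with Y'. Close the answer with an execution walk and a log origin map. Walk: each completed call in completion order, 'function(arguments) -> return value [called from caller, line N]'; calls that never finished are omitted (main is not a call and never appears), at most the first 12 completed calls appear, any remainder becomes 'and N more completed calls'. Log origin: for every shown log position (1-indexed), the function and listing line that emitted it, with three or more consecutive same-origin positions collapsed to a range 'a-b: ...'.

Answer: the defect is in split_margin at line 21.
The tell: The earliest visible damage is log position 8 — 'stage result 1' rather than the intended 'stage result 0'.
Call chain: main.
First divergence: position 8 — the shown line 'stage result 1' should read 'stage result 0'.
Intended log window:
  6: intermediate pair 2, 31
  7: split_margin: inputs 2 and 31
  8: stage result 0
Execution walk:
  mix_signals([5, 8, 11, 12, 2, 6, 6]) -> 2  [called from tally_events, line 26]
  resolve_slot([5, 8, 11, 12, 2, 6, 6], 6) -> 31  [called from tally_events, line 27]
  split_margin(2, 31) -> 1  [called from tally_events, line 29]
  tally_events([5, 8, 11, 12, 2, 6, 6], 6) -> 1  [called from main, line 35]
Log origins:
  1: logged in main at line 34
  2: logged in tally_events at line 25
  3: logged in mix_signals at line 2
  4: logged in mix_signals at line 7
  5: logged in resolve_slot at line 11
  6: logged in tally_events at line 28
  7: logged in split_margin at line 19
  8: logged in main at line 36
A correct fix: line 21: replace `slot // slot` with `slot // width`.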